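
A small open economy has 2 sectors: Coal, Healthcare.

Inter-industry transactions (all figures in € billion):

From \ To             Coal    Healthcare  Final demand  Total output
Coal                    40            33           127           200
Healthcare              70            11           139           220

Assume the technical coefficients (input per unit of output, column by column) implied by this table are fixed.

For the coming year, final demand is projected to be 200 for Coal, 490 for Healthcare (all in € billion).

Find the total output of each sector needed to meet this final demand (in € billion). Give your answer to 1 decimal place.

x_C = 372.4, x_H = 653.0

Technical coefficients a_ij = z_ij / X_j:
  a_CC = 40/200 = 0.20, a_HC = 70/200 = 0.35
  a_CH = 33/220 = 0.15, a_HH = 11/220 = 0.05
I − A =
  [   0.80    -0.15]
  [  -0.35     0.95]
det(I−A) = (0.80)(0.95) − (-0.15)(-0.35) = 0.7075
adj(I−A) = [[0.95, 0.15], [0.35, 0.80]]
(I − A)⁻¹ = adj(I−A) / det(I−A) ≈
  [   1.3428     0.2120]
  [   0.4947     1.1307]
x = (I − A)⁻¹ d = adj(I−A)·d / det(I−A), with det(I−A) = 0.7075:
  x_C = (0.95·200 + 0.15·490) / 0.7075 = 263.50 / 0.7075 ≈ 372.4
  x_H = (0.35·200 + 0.80·490) / 0.7075 = 462.00 / 0.7075 ≈ 653.0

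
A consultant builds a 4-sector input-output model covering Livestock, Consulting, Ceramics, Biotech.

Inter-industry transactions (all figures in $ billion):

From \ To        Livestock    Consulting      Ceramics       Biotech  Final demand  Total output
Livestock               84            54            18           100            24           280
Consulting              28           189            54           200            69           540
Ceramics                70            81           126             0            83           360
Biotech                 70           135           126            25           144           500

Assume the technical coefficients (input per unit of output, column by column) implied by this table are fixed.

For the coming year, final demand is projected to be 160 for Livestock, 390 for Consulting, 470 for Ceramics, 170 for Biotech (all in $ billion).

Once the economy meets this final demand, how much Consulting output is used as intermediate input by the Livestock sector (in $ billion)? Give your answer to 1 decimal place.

Technical coefficients a_ij = z_ij / X_j:
  a_11 = 84/280 = 0.30, a_21 = 28/280 = 0.10, a_31 = 70/280 = 0.25, a_41 = 70/280 = 0.25
  a_12 = 54/540 = 0.10, a_22 = 189/540 = 0.35, a_32 = 81/540 = 0.15, a_42 = 135/540 = 0.25
  a_13 = 18/360 = 0.05, a_23 = 54/360 = 0.15, a_33 = 126/360 = 0.35, a_43 = 126/360 = 0.35
  a_14 = 100/500 = 0.20, a_24 = 200/500 = 0.40, a_34 = 0/500 = 0.00, a_44 = 25/500 = 0.05
I − A =
  [   0.70    -0.10    -0.05    -0.20]
  [  -0.10     0.65    -0.15    -0.40]
  [  -0.25    -0.15     0.65     0.00]
  [  -0.25    -0.25    -0.35     0.95]
Compute the cofactors C_ij = (−1)^(i+j)·(3×3 minor ij) of I−A; the adjugate is their transpose:
adj(I−A) = Cᵀ =
  [ 0.294000   0.111875   0.107125   0.109000]
  [ 0.197375   0.370375   0.207000   0.197500]
  [ 0.158625   0.128500   0.305250   0.087500]
  [ 0.187750   0.174250   0.195125   0.260875]
det(I−A) = Σ_j (I−A)_1j·C_1j = (0.70)(0.294000) + (-0.10)(0.197375) + (-0.05)(0.158625) + (-0.20)(0.187750) = 0.14058125
(I − A)⁻¹ = adj(I−A) / det(I−A) ≈
  [   2.0913     0.7958     0.7620     0.7754]
  [   1.4040     2.6346     1.4725     1.4049]
  [   1.1284     0.9141     2.1713     0.6224]
  [   1.3355     1.2395     1.3880     1.8557]
First solve x = (I − A)⁻¹ d = adj(I−A)·d / det(I−A); in particular x_1 = (0.294000·160 + 0.111875·390 + 0.107125·470 + 0.109000·170) / 0.14058125 = 159.55 / 0.14058125 ≈ 1134.931.
Intermediate flow from 2 to 1: z_21 = a_21 · x_1 = 0.10 × 159.55 / 0.14058125 = 15.955 / 0.14058125 ≈ 113.5.

z_21 = 113.5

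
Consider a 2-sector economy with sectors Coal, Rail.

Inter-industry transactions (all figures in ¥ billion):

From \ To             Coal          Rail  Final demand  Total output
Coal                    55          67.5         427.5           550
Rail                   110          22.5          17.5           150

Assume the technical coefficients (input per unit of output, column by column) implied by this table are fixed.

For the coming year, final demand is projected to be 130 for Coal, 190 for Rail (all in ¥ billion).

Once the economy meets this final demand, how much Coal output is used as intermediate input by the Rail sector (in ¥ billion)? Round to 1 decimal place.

z_CR = 131.3

Technical coefficients a_ij = z_ij / X_j:
  a_CC = 55/550 = 0.10, a_RC = 110/550 = 0.20
  a_CR = 67.5/150 = 0.45, a_RR = 22.5/150 = 0.15
I − A =
  [   0.90    -0.45]
  [  -0.20     0.85]
det(I−A) = (0.90)(0.85) − (-0.45)(-0.20) = 0.6750
adj(I−A) = [[0.85, 0.45], [0.20, 0.90]]
(I − A)⁻¹ = adj(I−A) / det(I−A) ≈
  [   1.2593     0.6667]
  [   0.2963     1.3333]
First solve x = (I − A)⁻¹ d = adj(I−A)·d / det(I−A); in particular x_R = (0.20·130 + 0.90·190) / 0.6750 = 197.00 / 0.6750 ≈ 291.852.
Intermediate flow from C to R: z_CR = a_CR · x_R = 0.45 × 197.00 / 0.6750 = 88.65 / 0.6750 ≈ 131.3.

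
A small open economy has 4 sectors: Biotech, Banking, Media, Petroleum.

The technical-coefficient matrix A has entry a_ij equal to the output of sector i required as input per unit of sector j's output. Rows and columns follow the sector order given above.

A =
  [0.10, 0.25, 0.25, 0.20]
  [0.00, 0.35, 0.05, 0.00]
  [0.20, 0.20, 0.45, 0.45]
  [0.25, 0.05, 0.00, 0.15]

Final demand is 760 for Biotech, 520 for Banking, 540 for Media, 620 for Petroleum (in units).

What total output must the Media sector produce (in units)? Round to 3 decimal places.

I − A =
  [   0.90    -0.25    -0.25    -0.20]
  [   0.00     0.65    -0.05     0.00]
  [  -0.20    -0.20     0.55    -0.45]
  [  -0.25    -0.05     0.00     0.85]
Compute the cofactors C_ij = (−1)^(i+j)·(3×3 minor ij) of I−A; the adjugate is their transpose:
adj(I−A) = Cᵀ =
  [ 0.294250   0.170500   0.149250   0.148250]
  [ 0.014125   0.322625   0.035750   0.022250]
  [ 0.183625   0.235875   0.464750   0.289250]
  [ 0.087375   0.069125   0.046000   0.277750]
det(I−A) = Σ_j (I−A)_1j·C_1j = (0.90)(0.294250) + (-0.25)(0.014125) + (-0.25)(0.183625) + (-0.20)(0.087375) = 0.1979125
(I − A)⁻¹ = adj(I−A) / det(I−A) ≈
  [   1.4868     0.8615     0.7541     0.7491]
  [   0.0714     1.6301     0.1806     0.1124]
  [   0.9278     1.1918     2.3483     1.4615]
  [   0.4415     0.3493     0.2324     1.4034]
x = (I − A)⁻¹ d = adj(I−A)·d / det(I−A), with det(I−A) = 0.1979125:
  x_1 = (0.294250·760 + 0.170500·520 + 0.149250·540 + 0.148250·620) / 0.1979125 = 484.80 / 0.1979125 ≈ 2449.567
  x_2 = (0.014125·760 + 0.322625·520 + 0.035750·540 + 0.022250·620) / 0.1979125 = 211.60 / 0.1979125 ≈ 1069.159
  x_3 = (0.183625·760 + 0.235875·520 + 0.464750·540 + 0.289250·620) / 0.1979125 = 692.51 / 0.1979125 ≈ 3499.072
  x_4 = (0.087375·760 + 0.069125·520 + 0.046000·540 + 0.277750·620) / 0.1979125 = 299.395 / 0.1979125 ≈ 1512.764

x_3 = 3499.072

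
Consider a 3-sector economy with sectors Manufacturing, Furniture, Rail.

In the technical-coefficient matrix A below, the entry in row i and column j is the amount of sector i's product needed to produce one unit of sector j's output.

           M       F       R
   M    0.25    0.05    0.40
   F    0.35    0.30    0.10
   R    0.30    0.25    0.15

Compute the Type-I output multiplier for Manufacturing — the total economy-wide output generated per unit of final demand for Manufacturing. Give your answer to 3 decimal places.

m_M = 4.091

I − A =
  [   0.75    -0.05    -0.40]
  [  -0.35     0.70    -0.10]
  [  -0.30    -0.25     0.85]
Cofactors of I−A, C_ij = (−1)^(i+j)·(minor ij) (rows/columns in the sector order above):
  C_11 = (0.70)(0.85) − (-0.10)(-0.25) = 0.5700
  C_12 = −[(-0.35)(0.85) − (-0.10)(-0.30)] = 0.3275
  C_13 = (-0.35)(-0.25) − (0.70)(-0.30) = 0.2975
  C_21 = −[(-0.05)(0.85) − (-0.40)(-0.25)] = 0.1425
  C_22 = (0.75)(0.85) − (-0.40)(-0.30) = 0.5175
  C_23 = −[(0.75)(-0.25) − (-0.05)(-0.30)] = 0.2025
  C_31 = (-0.05)(-0.10) − (-0.40)(0.70) = 0.2850
  C_32 = −[(0.75)(-0.10) − (-0.40)(-0.35)] = 0.2150
  C_33 = (0.75)(0.70) − (-0.05)(-0.35) = 0.5075
det(I−A) = Σ_j (I−A)_1j·C_1j = (0.75)(0.5700) + (-0.05)(0.3275) + (-0.40)(0.2975) = 0.292125
adj(I−A) = Cᵀ =
  [ 0.5700   0.1425   0.2850]
  [ 0.3275   0.5175   0.2150]
  [ 0.2975   0.2025   0.5075]
(I − A)⁻¹ = adj(I−A) / det(I−A) ≈
  [   1.9512     0.4878     0.9756]
  [   1.1211     1.7715     0.7360]
  [   1.0184     0.6932     1.7373]
The output multiplier for sector j is the column-j sum of the Leontief inverse (I − A)⁻¹ = adj(I−A) / det(I−A).
Column M of adj(I−A): (0.5700, 0.3275, 0.2975); det(I−A) = 0.292125.
m_M = (0.5700 + 0.3275 + 0.2975) / 0.292125 = 1.195 / 0.292125 ≈ 4.091.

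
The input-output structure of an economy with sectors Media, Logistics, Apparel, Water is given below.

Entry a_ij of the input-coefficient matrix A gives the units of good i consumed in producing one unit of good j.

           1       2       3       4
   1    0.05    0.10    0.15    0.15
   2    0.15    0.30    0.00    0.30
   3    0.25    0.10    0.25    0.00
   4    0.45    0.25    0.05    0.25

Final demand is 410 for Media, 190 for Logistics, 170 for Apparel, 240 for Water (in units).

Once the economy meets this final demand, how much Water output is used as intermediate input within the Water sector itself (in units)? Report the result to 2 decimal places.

I − A =
  [   0.95    -0.10    -0.15    -0.15]
  [  -0.15     0.70     0.00    -0.30]
  [  -0.25    -0.10     0.75     0.00]
  [  -0.45    -0.25    -0.05     0.75]
Compute the cofactors C_ij = (−1)^(i+j)·(3×3 minor ij) of I−A; the adjugate is their transpose:
adj(I−A) = Cᵀ =
  [ 0.336000   0.096375   0.074250   0.105750]
  [ 0.189375   0.453750   0.052500   0.219375]
  [ 0.137250   0.092625   0.349875   0.064500]
  [ 0.273875   0.215250   0.085375   0.459000]
det(I−A) = Σ_j (I−A)_1j·C_1j = (0.95)(0.336000) + (-0.10)(0.189375) + (-0.15)(0.137250) + (-0.15)(0.273875) = 0.23859375
(I − A)⁻¹ = adj(I−A) / det(I−A) ≈
  [   1.4083     0.4039     0.3112     0.4432]
  [   0.7937     1.9018     0.2200     0.9194]
  [   0.5752     0.3882     1.4664     0.2703]
  [   1.1479     0.9022     0.3578     1.9238]
First solve x = (I − A)⁻¹ d = adj(I−A)·d / det(I−A); in particular x_4 = (0.273875·410 + 0.215250·190 + 0.085375·170 + 0.459000·240) / 0.23859375 = 277.86 / 0.23859375 ≈ 1164.5737.
Intermediate flow from 4 to 4: z_44 = a_44 · x_4 = 0.25 × 277.86 / 0.23859375 = 69.465 / 0.23859375 ≈ 291.14.

z_44 = 291.14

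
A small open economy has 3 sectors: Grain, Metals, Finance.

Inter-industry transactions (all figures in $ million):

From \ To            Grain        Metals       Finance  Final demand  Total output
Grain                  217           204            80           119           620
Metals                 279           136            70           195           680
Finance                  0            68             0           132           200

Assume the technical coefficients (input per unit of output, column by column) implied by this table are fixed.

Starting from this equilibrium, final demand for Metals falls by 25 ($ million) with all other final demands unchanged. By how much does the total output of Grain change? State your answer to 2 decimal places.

Δx_1 = -24.69

Technical coefficients a_ij = z_ij / X_j:
  a_11 = 217/620 = 0.35, a_21 = 279/620 = 0.45, a_31 = 0/620 = 0.00
  a_12 = 204/680 = 0.30, a_22 = 136/680 = 0.20, a_32 = 68/680 = 0.10
  a_13 = 80/200 = 0.40, a_23 = 70/200 = 0.35, a_33 = 0/200 = 0.00
I − A =
  [   0.65    -0.30    -0.40]
  [  -0.45     0.80    -0.35]
  [   0.00    -0.10     1.00]
Cofactors of I−A, C_ij = (−1)^(i+j)·(minor ij) (rows/columns in the sector order above):
  C_11 = (0.80)(1.00) − (-0.35)(-0.10) = 0.7650
  C_12 = −[(-0.45)(1.00) − (-0.35)(0.00)] = 0.4500
  C_13 = (-0.45)(-0.10) − (0.80)(0.00) = 0.0450
  C_21 = −[(-0.30)(1.00) − (-0.40)(-0.10)] = 0.3400
  C_22 = (0.65)(1.00) − (-0.40)(0.00) = 0.6500
  C_23 = −[(0.65)(-0.10) − (-0.30)(0.00)] = 0.0650
  C_31 = (-0.30)(-0.35) − (-0.40)(0.80) = 0.4250
  C_32 = −[(0.65)(-0.35) − (-0.40)(-0.45)] = 0.4075
  C_33 = (0.65)(0.80) − (-0.30)(-0.45) = 0.3850
det(I−A) = Σ_j (I−A)_1j·C_1j = (0.65)(0.7650) + (-0.30)(0.4500) + (-0.40)(0.0450) = 0.34425
adj(I−A) = Cᵀ =
  [ 0.7650   0.3400   0.4250]
  [ 0.4500   0.6500   0.4075]
  [ 0.0450   0.0650   0.3850]
(I − A)⁻¹ = adj(I−A) / det(I−A) ≈
  [   2.2222     0.9877     1.2346]
  [   1.3072     1.8882     1.1837]
  [   0.1307     0.1888     1.1184]
Δx = (I − A)⁻¹ Δd with Δd having -25 in the Metals component and 0 elsewhere.
So Δx_1 = L_12 · (-25), where L_12 = adj(I−A)_12 / det(I−A) = 0.3400 / 0.34425.
Δx_1 = 0.3400 × (-25) / 0.34425 = -8.50 / 0.34425 ≈ -24.69.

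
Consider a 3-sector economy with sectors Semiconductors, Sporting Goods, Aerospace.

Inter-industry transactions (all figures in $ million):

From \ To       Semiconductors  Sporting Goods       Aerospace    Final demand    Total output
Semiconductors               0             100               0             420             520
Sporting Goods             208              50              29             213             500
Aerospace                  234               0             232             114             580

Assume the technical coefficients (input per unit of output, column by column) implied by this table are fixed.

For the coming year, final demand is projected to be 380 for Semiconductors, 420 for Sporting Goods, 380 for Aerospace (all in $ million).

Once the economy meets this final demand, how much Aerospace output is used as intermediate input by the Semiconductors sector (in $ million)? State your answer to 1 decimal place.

z_31 = 239.4

Technical coefficients a_ij = z_ij / X_j:
  a_11 = 0/520 = 0.00, a_21 = 208/520 = 0.40, a_31 = 234/520 = 0.45
  a_12 = 100/500 = 0.20, a_22 = 50/500 = 0.10, a_32 = 0/500 = 0.00
  a_13 = 0/580 = 0.00, a_23 = 29/580 = 0.05, a_33 = 232/580 = 0.40
I − A =
  [   1.00    -0.20     0.00]
  [  -0.40     0.90    -0.05]
  [  -0.45     0.00     0.60]
Cofactors of I−A, C_ij = (−1)^(i+j)·(minor ij) (rows/columns in the sector order above):
  C_11 = (0.90)(0.60) − (-0.05)(0.00) = 0.5400
  C_12 = −[(-0.40)(0.60) − (-0.05)(-0.45)] = 0.2625
  C_13 = (-0.40)(0.00) − (0.90)(-0.45) = 0.4050
  C_21 = −[(-0.20)(0.60) − (0.00)(0.00)] = 0.1200
  C_22 = (1.00)(0.60) − (0.00)(-0.45) = 0.6000
  C_23 = −[(1.00)(0.00) − (-0.20)(-0.45)] = 0.0900
  C_31 = (-0.20)(-0.05) − (0.00)(0.90) = 0.0100
  C_32 = −[(1.00)(-0.05) − (0.00)(-0.40)] = 0.0500
  C_33 = (1.00)(0.90) − (-0.20)(-0.40) = 0.8200
det(I−A) = Σ_j (I−A)_1j·C_1j = (1.00)(0.5400) + (-0.20)(0.2625) + (0.00)(0.4050) = 0.4875
adj(I−A) = Cᵀ =
  [ 0.5400   0.1200   0.0100]
  [ 0.2625   0.6000   0.0500]
  [ 0.4050   0.0900   0.8200]
(I − A)⁻¹ = adj(I−A) / det(I−A) ≈
  [   1.1077     0.2462     0.0205]
  [   0.5385     1.2308     0.1026]
  [   0.8308     0.1846     1.6821]
First solve x = (I − A)⁻¹ d = adj(I−A)·d / det(I−A); in particular x_1 = (0.5400·380 + 0.1200·420 + 0.0100·380) / 0.4875 = 259.40 / 0.4875 ≈ 532.103.
Intermediate flow from 3 to 1: z_31 = a_31 · x_1 = 0.45 × 259.40 / 0.4875 = 116.73 / 0.4875 ≈ 239.4.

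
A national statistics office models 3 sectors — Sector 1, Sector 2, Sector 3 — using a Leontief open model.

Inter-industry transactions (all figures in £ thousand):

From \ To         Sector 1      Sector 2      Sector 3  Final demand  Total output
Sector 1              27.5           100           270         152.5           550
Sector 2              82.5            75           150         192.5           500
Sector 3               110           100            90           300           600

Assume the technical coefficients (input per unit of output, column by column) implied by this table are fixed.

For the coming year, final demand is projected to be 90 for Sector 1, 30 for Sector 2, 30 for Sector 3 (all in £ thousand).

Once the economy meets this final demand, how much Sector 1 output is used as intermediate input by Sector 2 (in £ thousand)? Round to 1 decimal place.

Technical coefficients a_ij = z_ij / X_j:
  a_11 = 27.5/550 = 0.05, a_21 = 82.5/550 = 0.15, a_31 = 110/550 = 0.20
  a_12 = 100/500 = 0.20, a_22 = 75/500 = 0.15, a_32 = 100/500 = 0.20
  a_13 = 270/600 = 0.45, a_23 = 150/600 = 0.25, a_33 = 90/600 = 0.15
I − A =
  [   0.95    -0.20    -0.45]
  [  -0.15     0.85    -0.25]
  [  -0.20    -0.20     0.85]
Cofactors of I−A, C_ij = (−1)^(i+j)·(minor ij) (rows/columns in the sector order above):
  C_11 = (0.85)(0.85) − (-0.25)(-0.20) = 0.6725
  C_12 = −[(-0.15)(0.85) − (-0.25)(-0.20)] = 0.1775
  C_13 = (-0.15)(-0.20) − (0.85)(-0.20) = 0.2000
  C_21 = −[(-0.20)(0.85) − (-0.45)(-0.20)] = 0.2600
  C_22 = (0.95)(0.85) − (-0.45)(-0.20) = 0.7175
  C_23 = −[(0.95)(-0.20) − (-0.20)(-0.20)] = 0.2300
  C_31 = (-0.20)(-0.25) − (-0.45)(0.85) = 0.4325
  C_32 = −[(0.95)(-0.25) − (-0.45)(-0.15)] = 0.3050
  C_33 = (0.95)(0.85) − (-0.20)(-0.15) = 0.7775
det(I−A) = Σ_j (I−A)_1j·C_1j = (0.95)(0.6725) + (-0.20)(0.1775) + (-0.45)(0.2000) = 0.513375
adj(I−A) = Cᵀ =
  [ 0.6725   0.2600   0.4325]
  [ 0.1775   0.7175   0.3050]
  [ 0.2000   0.2300   0.7775]
(I − A)⁻¹ = adj(I−A) / det(I−A) ≈
  [   1.3100     0.5065     0.8425]
  [   0.3458     1.3976     0.5941]
  [   0.3896     0.4480     1.5145]
First solve x = (I − A)⁻¹ d = adj(I−A)·d / det(I−A); in particular x_2 = (0.1775·90 + 0.7175·30 + 0.3050·30) / 0.513375 = 46.65 / 0.513375 ≈ 90.869.
Intermediate flow from 1 to 2: z_12 = a_12 · x_2 = 0.20 × 46.65 / 0.513375 = 9.33 / 0.513375 ≈ 18.2.

z_12 = 18.2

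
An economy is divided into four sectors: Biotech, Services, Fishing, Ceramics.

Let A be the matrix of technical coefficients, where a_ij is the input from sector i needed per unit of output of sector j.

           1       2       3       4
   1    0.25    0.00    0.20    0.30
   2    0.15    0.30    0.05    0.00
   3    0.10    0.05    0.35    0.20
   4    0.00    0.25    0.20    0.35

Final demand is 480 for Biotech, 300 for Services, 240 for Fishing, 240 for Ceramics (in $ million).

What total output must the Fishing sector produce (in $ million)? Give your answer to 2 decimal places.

I − A =
  [   0.75     0.00    -0.20    -0.30]
  [  -0.15     0.70    -0.05     0.00]
  [  -0.10    -0.05     0.65    -0.20]
  [   0.00    -0.25    -0.20     0.65]
Compute the cofactors C_ij = (−1)^(i+j)·(3×3 minor ij) of I−A; the adjugate is their transpose:
adj(I−A) = Cᵀ =
  [ 0.263625   0.068250   0.136750   0.163750]
  [ 0.060625   0.267875   0.052875   0.044250]
  [ 0.057875   0.069375   0.330000   0.128250]
  [ 0.041125   0.124375   0.121875   0.323875]
det(I−A) = Σ_j (I−A)_1j·C_1j = (0.75)(0.263625) + (0.00)(0.060625) + (-0.20)(0.057875) + (-0.30)(0.041125) = 0.17380625
(I − A)⁻¹ = adj(I−A) / det(I−A) ≈
  [   1.5168     0.3927     0.7868     0.9421]
  [   0.3488     1.5412     0.3042     0.2546]
  [   0.3330     0.3992     1.8987     0.7379]
  [   0.2366     0.7156     0.7012     1.8634]
x = (I − A)⁻¹ d = adj(I−A)·d / det(I−A), with det(I−A) = 0.17380625:
  x_1 = (0.263625·480 + 0.068250·300 + 0.136750·240 + 0.163750·240) / 0.17380625 = 219.135 / 0.17380625 ≈ 1260.80
  x_2 = (0.060625·480 + 0.267875·300 + 0.052875·240 + 0.044250·240) / 0.17380625 = 132.7725 / 0.17380625 ≈ 763.91
  x_3 = (0.057875·480 + 0.069375·300 + 0.330000·240 + 0.128250·240) / 0.17380625 = 158.5725 / 0.17380625 ≈ 912.35
  x_4 = (0.041125·480 + 0.124375·300 + 0.121875·240 + 0.323875·240) / 0.17380625 = 164.0325 / 0.17380625 ≈ 943.77

x_3 = 912.35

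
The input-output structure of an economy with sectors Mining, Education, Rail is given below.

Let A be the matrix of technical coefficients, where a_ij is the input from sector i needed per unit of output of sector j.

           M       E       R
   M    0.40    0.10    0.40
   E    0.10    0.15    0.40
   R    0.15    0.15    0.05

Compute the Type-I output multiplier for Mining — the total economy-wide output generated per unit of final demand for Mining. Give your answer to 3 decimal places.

m_M = 2.779

I − A =
  [   0.60    -0.10    -0.40]
  [  -0.10     0.85    -0.40]
  [  -0.15    -0.15     0.95]
Cofactors of I−A, C_ij = (−1)^(i+j)·(minor ij) (rows/columns in the sector order above):
  C_11 = (0.85)(0.95) − (-0.40)(-0.15) = 0.7475
  C_12 = −[(-0.10)(0.95) − (-0.40)(-0.15)] = 0.1550
  C_13 = (-0.10)(-0.15) − (0.85)(-0.15) = 0.1425
  C_21 = −[(-0.10)(0.95) − (-0.40)(-0.15)] = 0.1550
  C_22 = (0.60)(0.95) − (-0.40)(-0.15) = 0.5100
  C_23 = −[(0.60)(-0.15) − (-0.10)(-0.15)] = 0.1050
  C_31 = (-0.10)(-0.40) − (-0.40)(0.85) = 0.3800
  C_32 = −[(0.60)(-0.40) − (-0.40)(-0.10)] = 0.2800
  C_33 = (0.60)(0.85) − (-0.10)(-0.10) = 0.5000
det(I−A) = Σ_j (I−A)_1j·C_1j = (0.60)(0.7475) + (-0.10)(0.1550) + (-0.40)(0.1425) = 0.3760
adj(I−A) = Cᵀ =
  [ 0.7475   0.1550   0.3800]
  [ 0.1550   0.5100   0.2800]
  [ 0.1425   0.1050   0.5000]
(I − A)⁻¹ = adj(I−A) / det(I−A) ≈
  [   1.9880     0.4122     1.0106]
  [   0.4122     1.3564     0.7447]
  [   0.3790     0.2793     1.3298]
The output multiplier for sector j is the column-j sum of the Leontief inverse (I − A)⁻¹ = adj(I−A) / det(I−A).
Column M of adj(I−A): (0.7475, 0.1550, 0.1425); det(I−A) = 0.3760.
m_M = (0.7475 + 0.1550 + 0.1425) / 0.3760 = 1.045 / 0.3760 ≈ 2.779.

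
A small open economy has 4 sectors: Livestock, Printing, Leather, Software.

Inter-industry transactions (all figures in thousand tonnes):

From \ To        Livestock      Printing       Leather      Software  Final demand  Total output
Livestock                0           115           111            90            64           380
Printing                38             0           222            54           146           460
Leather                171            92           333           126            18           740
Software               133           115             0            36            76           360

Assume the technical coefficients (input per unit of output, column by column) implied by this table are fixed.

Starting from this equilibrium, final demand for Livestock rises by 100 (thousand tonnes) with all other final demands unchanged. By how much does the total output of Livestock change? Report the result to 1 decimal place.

Technical coefficients a_ij = z_ij / X_j:
  a_11 = 0/380 = 0.00, a_21 = 38/380 = 0.10, a_31 = 171/380 = 0.45, a_41 = 133/380 = 0.35
  a_12 = 115/460 = 0.25, a_22 = 0/460 = 0.00, a_32 = 92/460 = 0.20, a_42 = 115/460 = 0.25
  a_13 = 111/740 = 0.15, a_23 = 222/740 = 0.30, a_33 = 333/740 = 0.45, a_43 = 0/740 = 0.00
  a_14 = 90/360 = 0.25, a_24 = 54/360 = 0.15, a_34 = 126/360 = 0.35, a_44 = 36/360 = 0.10
I − A =
  [   1.00    -0.25    -0.15    -0.25]
  [  -0.10     1.00    -0.30    -0.15]
  [  -0.45    -0.20     0.55    -0.35]
  [  -0.35    -0.25     0.00     0.90]
Compute the cofactors C_ij = (−1)^(i+j)·(3×3 minor ij) of I−A; the adjugate is their transpose:
adj(I−A) = Cᵀ =
  [ 0.394125   0.198250   0.215625   0.226375]
  [ 0.236625   0.367750   0.265125   0.230125]
  [ 0.547875   0.410000   0.733125   0.505625]
  [ 0.219000   0.179250   0.157500   0.372000]
det(I−A) = Σ_j (I−A)_1j·C_1j = (1.00)(0.394125) + (-0.25)(0.236625) + (-0.15)(0.547875) + (-0.25)(0.219000) = 0.1980375
(I − A)⁻¹ = adj(I−A) / det(I−A) ≈
  [   1.9902     1.0011     1.0888     1.1431]
  [   1.1948     1.8570     1.3388     1.1620]
  [   2.7665     2.0703     3.7020     2.5532]
  [   1.1059     0.9051     0.7953     1.8784]
Δx = (I − A)⁻¹ Δd with Δd having +100 in the Livestock component and 0 elsewhere.
So Δx_1 = L_11 · (+100), where L_11 = adj(I−A)_11 / det(I−A) = 0.394125 / 0.1980375.
Δx_1 = 0.394125 × (+100) / 0.1980375 = 39.4125 / 0.1980375 ≈ 199.0.

Δx_1 = 199.0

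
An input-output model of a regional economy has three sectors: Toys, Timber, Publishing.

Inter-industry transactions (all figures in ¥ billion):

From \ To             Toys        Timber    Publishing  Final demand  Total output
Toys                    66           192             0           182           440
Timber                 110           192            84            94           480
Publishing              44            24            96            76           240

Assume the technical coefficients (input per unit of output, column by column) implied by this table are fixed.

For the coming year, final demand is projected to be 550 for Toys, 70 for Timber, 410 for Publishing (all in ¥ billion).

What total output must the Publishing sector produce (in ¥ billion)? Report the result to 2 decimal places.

x_3 = 984.46

Technical coefficients a_ij = z_ij / X_j:
  a_11 = 66/440 = 0.15, a_21 = 110/440 = 0.25, a_31 = 44/440 = 0.10
  a_12 = 192/480 = 0.40, a_22 = 192/480 = 0.40, a_32 = 24/480 = 0.05
  a_13 = 0/240 = 0.00, a_23 = 84/240 = 0.35, a_33 = 96/240 = 0.40
I − A =
  [   0.85    -0.40     0.00]
  [  -0.25     0.60    -0.35]
  [  -0.10    -0.05     0.60]
Cofactors of I−A, C_ij = (−1)^(i+j)·(minor ij) (rows/columns in the sector order above):
  C_11 = (0.60)(0.60) − (-0.35)(-0.05) = 0.3425
  C_12 = −[(-0.25)(0.60) − (-0.35)(-0.10)] = 0.1850
  C_13 = (-0.25)(-0.05) − (0.60)(-0.10) = 0.0725
  C_21 = −[(-0.40)(0.60) − (0.00)(-0.05)] = 0.2400
  C_22 = (0.85)(0.60) − (0.00)(-0.10) = 0.5100
  C_23 = −[(0.85)(-0.05) − (-0.40)(-0.10)] = 0.0825
  C_31 = (-0.40)(-0.35) − (0.00)(0.60) = 0.1400
  C_32 = −[(0.85)(-0.35) − (0.00)(-0.25)] = 0.2975
  C_33 = (0.85)(0.60) − (-0.40)(-0.25) = 0.4100
det(I−A) = Σ_j (I−A)_1j·C_1j = (0.85)(0.3425) + (-0.40)(0.1850) + (0.00)(0.0725) = 0.217125
adj(I−A) = Cᵀ =
  [ 0.3425   0.2400   0.1400]
  [ 0.1850   0.5100   0.2975]
  [ 0.0725   0.0825   0.4100]
(I − A)⁻¹ = adj(I−A) / det(I−A) ≈
  [   1.5774     1.1054     0.6448]
  [   0.8520     2.3489     1.3702]
  [   0.3339     0.3800     1.8883]
x = (I − A)⁻¹ d = adj(I−A)·d / det(I−A), with det(I−A) = 0.217125:
  x_1 = (0.3425·550 + 0.2400·70 + 0.1400·410) / 0.217125 = 262.575 / 0.217125 ≈ 1209.33
  x_2 = (0.1850·550 + 0.5100·70 + 0.2975·410) / 0.217125 = 259.425 / 0.217125 ≈ 1194.82
  x_3 = (0.0725·550 + 0.0825·70 + 0.4100·410) / 0.217125 = 213.75 / 0.217125 ≈ 984.46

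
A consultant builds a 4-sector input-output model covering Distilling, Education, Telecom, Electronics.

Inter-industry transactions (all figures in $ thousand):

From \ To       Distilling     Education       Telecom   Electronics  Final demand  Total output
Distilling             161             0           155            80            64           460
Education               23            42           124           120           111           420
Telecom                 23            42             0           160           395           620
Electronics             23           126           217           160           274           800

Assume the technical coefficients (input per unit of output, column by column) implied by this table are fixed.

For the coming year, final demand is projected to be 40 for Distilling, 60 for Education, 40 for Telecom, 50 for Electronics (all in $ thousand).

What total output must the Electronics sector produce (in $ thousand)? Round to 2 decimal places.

x_4 = 153.03

Technical coefficients a_ij = z_ij / X_j:
  a_11 = 161/460 = 0.35, a_21 = 23/460 = 0.05, a_31 = 23/460 = 0.05, a_41 = 23/460 = 0.05
  a_12 = 0/420 = 0.00, a_22 = 42/420 = 0.10, a_32 = 42/420 = 0.10, a_42 = 126/420 = 0.30
  a_13 = 155/620 = 0.25, a_23 = 124/620 = 0.20, a_33 = 0/620 = 0.00, a_43 = 217/620 = 0.35
  a_14 = 80/800 = 0.10, a_24 = 120/800 = 0.15, a_34 = 160/800 = 0.20, a_44 = 160/800 = 0.20
I − A =
  [   0.65     0.00    -0.25    -0.10]
  [  -0.05     0.90    -0.20    -0.15]
  [  -0.05    -0.10     1.00    -0.20]
  [  -0.05    -0.30    -0.35     0.80]
Compute the cofactors C_ij = (−1)^(i+j)·(3×3 minor ij) of I−A; the adjugate is their transpose:
adj(I−A) = Cᵀ =
  [ 0.578750   0.068500   0.206250   0.136750]
  [ 0.056625   0.455250   0.150750   0.130125]
  [ 0.050500   0.092000   0.432750   0.131750]
  [ 0.079500   0.215250   0.258750   0.559500]
det(I−A) = Σ_j (I−A)_1j·C_1j = (0.65)(0.578750) + (0.00)(0.056625) + (-0.25)(0.050500) + (-0.10)(0.079500) = 0.3556125
(I − A)⁻¹ = adj(I−A) / det(I−A) ≈
  [   1.6275     0.1926     0.5800     0.3845]
  [   0.1592     1.2802     0.4239     0.3659]
  [   0.1420     0.2587     1.2169     0.3705]
  [   0.2236     0.6053     0.7276     1.5733]
x = (I − A)⁻¹ d = adj(I−A)·d / det(I−A), with det(I−A) = 0.3556125:
  x_1 = (0.578750·40 + 0.068500·60 + 0.206250·40 + 0.136750·50) / 0.3556125 = 42.3475 / 0.3556125 ≈ 119.08
  x_2 = (0.056625·40 + 0.455250·60 + 0.150750·40 + 0.130125·50) / 0.3556125 = 42.11625 / 0.3556125 ≈ 118.43
  x_3 = (0.050500·40 + 0.092000·60 + 0.432750·40 + 0.131750·50) / 0.3556125 = 31.4375 / 0.3556125 ≈ 88.40
  x_4 = (0.079500·40 + 0.215250·60 + 0.258750·40 + 0.559500·50) / 0.3556125 = 54.42 / 0.3556125 ≈ 153.03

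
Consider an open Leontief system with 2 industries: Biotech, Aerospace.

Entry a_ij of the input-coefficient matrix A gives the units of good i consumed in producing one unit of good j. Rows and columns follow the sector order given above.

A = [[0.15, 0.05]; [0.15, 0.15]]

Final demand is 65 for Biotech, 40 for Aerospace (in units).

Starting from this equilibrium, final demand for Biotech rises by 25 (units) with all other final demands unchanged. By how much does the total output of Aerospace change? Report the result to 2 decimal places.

I − A =
  [   0.85    -0.05]
  [  -0.15     0.85]
det(I−A) = (0.85)(0.85) − (-0.05)(-0.15) = 0.7150
adj(I−A) = [[0.85, 0.05], [0.15, 0.85]]
(I − A)⁻¹ = adj(I−A) / det(I−A) ≈
  [   1.1888     0.0699]
  [   0.2098     1.1888]
Δx = (I − A)⁻¹ Δd with Δd having +25 in the Biotech component and 0 elsewhere.
So Δx_A = L_AB · (+25), where L_AB = adj(I−A)_AB / det(I−A) = 0.15 / 0.7150.
Δx_A = 0.15 × (+25) / 0.7150 = 3.75 / 0.7150 ≈ 5.24.

Δx_A = 5.24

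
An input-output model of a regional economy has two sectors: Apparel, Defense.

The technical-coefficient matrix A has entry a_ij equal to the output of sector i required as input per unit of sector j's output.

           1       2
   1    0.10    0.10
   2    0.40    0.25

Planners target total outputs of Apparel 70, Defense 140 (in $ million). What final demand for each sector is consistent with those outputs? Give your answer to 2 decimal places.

d_1 = 49.00, d_2 = 77.00

I − A =
  [   0.90    -0.10]
  [  -0.40     0.75]
d = (I − A) x:
  d_1 = (+0.90)·70 + (-0.10)·140 = 49.00
  d_2 = (-0.40)·70 + (+0.75)·140 = 77.00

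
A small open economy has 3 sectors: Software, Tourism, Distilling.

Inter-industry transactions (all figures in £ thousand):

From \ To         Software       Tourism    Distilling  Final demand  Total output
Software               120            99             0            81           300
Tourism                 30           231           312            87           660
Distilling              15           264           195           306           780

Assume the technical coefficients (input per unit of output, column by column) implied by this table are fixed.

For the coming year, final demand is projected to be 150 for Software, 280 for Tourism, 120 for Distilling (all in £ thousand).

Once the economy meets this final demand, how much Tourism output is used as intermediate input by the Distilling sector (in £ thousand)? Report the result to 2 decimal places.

z_TD = 274.73

Technical coefficients a_ij = z_ij / X_j:
  a_SS = 120/300 = 0.40, a_TS = 30/300 = 0.10, a_DS = 15/300 = 0.05
  a_ST = 99/660 = 0.15, a_TT = 231/660 = 0.35, a_DT = 264/660 = 0.40
  a_SD = 0/780 = 0.00, a_TD = 312/780 = 0.40, a_DD = 195/780 = 0.25
I − A =
  [   0.60    -0.15     0.00]
  [  -0.10     0.65    -0.40]
  [  -0.05    -0.40     0.75]
Cofactors of I−A, C_ij = (−1)^(i+j)·(minor ij) (rows/columns in the sector order above):
  C_11 = (0.65)(0.75) − (-0.40)(-0.40) = 0.3275
  C_12 = −[(-0.10)(0.75) − (-0.40)(-0.05)] = 0.0950
  C_13 = (-0.10)(-0.40) − (0.65)(-0.05) = 0.0725
  C_21 = −[(-0.15)(0.75) − (0.00)(-0.40)] = 0.1125
  C_22 = (0.60)(0.75) − (0.00)(-0.05) = 0.4500
  C_23 = −[(0.60)(-0.40) − (-0.15)(-0.05)] = 0.2475
  C_31 = (-0.15)(-0.40) − (0.00)(0.65) = 0.0600
  C_32 = −[(0.60)(-0.40) − (0.00)(-0.10)] = 0.2400
  C_33 = (0.60)(0.65) − (-0.15)(-0.10) = 0.3750
det(I−A) = Σ_j (I−A)_1j·C_1j = (0.60)(0.3275) + (-0.15)(0.0950) + (0.00)(0.0725) = 0.18225
adj(I−A) = Cᵀ =
  [ 0.3275   0.1125   0.0600]
  [ 0.0950   0.4500   0.2400]
  [ 0.0725   0.2475   0.3750]
(I − A)⁻¹ = adj(I−A) / det(I−A) ≈
  [   1.7970     0.6173     0.3292]
  [   0.5213     2.4691     1.3169]
  [   0.3978     1.3580     2.0576]
First solve x = (I − A)⁻¹ d = adj(I−A)·d / det(I−A); in particular x_D = (0.0725·150 + 0.2475·280 + 0.3750·120) / 0.18225 = 125.175 / 0.18225 ≈ 686.8313.
Intermediate flow from T to D: z_TD = a_TD · x_D = 0.40 × 125.175 / 0.18225 = 50.07 / 0.18225 ≈ 274.73.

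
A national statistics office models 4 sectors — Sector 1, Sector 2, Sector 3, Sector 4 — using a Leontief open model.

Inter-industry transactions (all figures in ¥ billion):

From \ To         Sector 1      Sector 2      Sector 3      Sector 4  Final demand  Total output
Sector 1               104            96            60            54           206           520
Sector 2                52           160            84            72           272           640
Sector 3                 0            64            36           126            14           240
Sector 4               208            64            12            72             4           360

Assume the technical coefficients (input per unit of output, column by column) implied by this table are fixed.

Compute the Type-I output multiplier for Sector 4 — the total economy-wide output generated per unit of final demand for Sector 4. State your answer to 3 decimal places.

Technical coefficients a_ij = z_ij / X_j:
  a_11 = 104/520 = 0.20, a_21 = 52/520 = 0.10, a_31 = 0/520 = 0.00, a_41 = 208/520 = 0.40
  a_12 = 96/640 = 0.15, a_22 = 160/640 = 0.25, a_32 = 64/640 = 0.10, a_42 = 64/640 = 0.10
  a_13 = 60/240 = 0.25, a_23 = 84/240 = 0.35, a_33 = 36/240 = 0.15, a_43 = 12/240 = 0.05
  a_14 = 54/360 = 0.15, a_24 = 72/360 = 0.20, a_34 = 126/360 = 0.35, a_44 = 72/360 = 0.20
I − A =
  [   0.80    -0.15    -0.25    -0.15]
  [  -0.10     0.75    -0.35    -0.20]
  [   0.00    -0.10     0.85    -0.35]
  [  -0.40    -0.10    -0.05     0.80]
Compute the cofactors C_ij = (−1)^(i+j)·(3×3 minor ij) of I−A; the adjugate is their transpose:
adj(I−A) = Cᵀ =
  [ 0.438625   0.141625   0.199375   0.204875]
  [ 0.183250   0.444000   0.251750   0.255500]
  [ 0.124500   0.107000   0.393500   0.222250]
  [ 0.250000   0.133000   0.155750   0.466750]
det(I−A) = Σ_j (I−A)_1j·C_1j = (0.80)(0.438625) + (-0.15)(0.183250) + (-0.25)(0.124500) + (-0.15)(0.250000) = 0.2547875
(I − A)⁻¹ = adj(I−A) / det(I−A) ≈
  [   1.7215     0.5559     0.7825     0.8041]
  [   0.7192     1.7426     0.9881     1.0028]
  [   0.4886     0.4200     1.5444     0.8723]
  [   0.9812     0.5220     0.6113     1.8319]
The output multiplier for sector j is the column-j sum of the Leontief inverse (I − A)⁻¹ = adj(I−A) / det(I−A).
Column 4 of adj(I−A): (0.204875, 0.255500, 0.222250, 0.466750); det(I−A) = 0.2547875.
m_4 = (0.204875 + 0.255500 + 0.222250 + 0.466750) / 0.2547875 = 1.149375 / 0.2547875 ≈ 4.511.

m_4 = 4.511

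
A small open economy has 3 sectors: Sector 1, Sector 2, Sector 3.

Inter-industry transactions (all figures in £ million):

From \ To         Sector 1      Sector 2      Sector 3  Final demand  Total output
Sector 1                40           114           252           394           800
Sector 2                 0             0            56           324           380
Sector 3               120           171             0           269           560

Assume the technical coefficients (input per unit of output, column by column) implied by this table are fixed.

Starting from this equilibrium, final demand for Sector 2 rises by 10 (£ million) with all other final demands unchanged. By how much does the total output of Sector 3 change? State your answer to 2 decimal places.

Technical coefficients a_ij = z_ij / X_j:
  a_11 = 40/800 = 0.05, a_21 = 0/800 = 0.00, a_31 = 120/800 = 0.15
  a_12 = 114/380 = 0.30, a_22 = 0/380 = 0.00, a_32 = 171/380 = 0.45
  a_13 = 252/560 = 0.45, a_23 = 56/560 = 0.10, a_33 = 0/560 = 0.00
I − A =
  [   0.95    -0.30    -0.45]
  [   0.00     1.00    -0.10]
  [  -0.15    -0.45     1.00]
Cofactors of I−A, C_ij = (−1)^(i+j)·(minor ij) (rows/columns in the sector order above):
  C_11 = (1.00)(1.00) − (-0.10)(-0.45) = 0.9550
  C_12 = −[(0.00)(1.00) − (-0.10)(-0.15)] = 0.0150
  C_13 = (0.00)(-0.45) − (1.00)(-0.15) = 0.1500
  C_21 = −[(-0.30)(1.00) − (-0.45)(-0.45)] = 0.5025
  C_22 = (0.95)(1.00) − (-0.45)(-0.15) = 0.8825
  C_23 = −[(0.95)(-0.45) − (-0.30)(-0.15)] = 0.4725
  C_31 = (-0.30)(-0.10) − (-0.45)(1.00) = 0.4800
  C_32 = −[(0.95)(-0.10) − (-0.45)(0.00)] = 0.0950
  C_33 = (0.95)(1.00) − (-0.30)(0.00) = 0.9500
det(I−A) = Σ_j (I−A)_1j·C_1j = (0.95)(0.9550) + (-0.30)(0.0150) + (-0.45)(0.1500) = 0.83525
adj(I−A) = Cᵀ =
  [ 0.9550   0.5025   0.4800]
  [ 0.0150   0.8825   0.0950]
  [ 0.1500   0.4725   0.9500]
(I − A)⁻¹ = adj(I−A) / det(I−A) ≈
  [   1.1434     0.6016     0.5747]
  [   0.0180     1.0566     0.1137]
  [   0.1796     0.5657     1.1374]
Δx = (I − A)⁻¹ Δd with Δd having +10 in the Sector 2 component and 0 elsewhere.
So Δx_3 = L_32 · (+10), where L_32 = adj(I−A)_32 / det(I−A) = 0.4725 / 0.83525.
Δx_3 = 0.4725 × (+10) / 0.83525 = 4.725 / 0.83525 ≈ 5.66.

Δx_3 = 5.66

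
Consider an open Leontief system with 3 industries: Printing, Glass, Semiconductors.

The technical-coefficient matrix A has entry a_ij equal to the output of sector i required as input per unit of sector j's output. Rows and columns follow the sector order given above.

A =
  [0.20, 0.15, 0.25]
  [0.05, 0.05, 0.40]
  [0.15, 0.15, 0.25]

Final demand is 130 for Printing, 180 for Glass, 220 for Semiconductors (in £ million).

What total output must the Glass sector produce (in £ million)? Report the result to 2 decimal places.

I − A =
  [   0.80    -0.15    -0.25]
  [  -0.05     0.95    -0.40]
  [  -0.15    -0.15     0.75]
Cofactors of I−A, C_ij = (−1)^(i+j)·(minor ij) (rows/columns in the sector order above):
  C_11 = (0.95)(0.75) − (-0.40)(-0.15) = 0.6525
  C_12 = −[(-0.05)(0.75) − (-0.40)(-0.15)] = 0.0975
  C_13 = (-0.05)(-0.15) − (0.95)(-0.15) = 0.1500
  C_21 = −[(-0.15)(0.75) − (-0.25)(-0.15)] = 0.1500
  C_22 = (0.80)(0.75) − (-0.25)(-0.15) = 0.5625
  C_23 = −[(0.80)(-0.15) − (-0.15)(-0.15)] = 0.1425
  C_31 = (-0.15)(-0.40) − (-0.25)(0.95) = 0.2975
  C_32 = −[(0.80)(-0.40) − (-0.25)(-0.05)] = 0.3325
  C_33 = (0.80)(0.95) − (-0.15)(-0.05) = 0.7525
det(I−A) = Σ_j (I−A)_1j·C_1j = (0.80)(0.6525) + (-0.15)(0.0975) + (-0.25)(0.1500) = 0.469875
adj(I−A) = Cᵀ =
  [ 0.6525   0.1500   0.2975]
  [ 0.0975   0.5625   0.3325]
  [ 0.1500   0.1425   0.7525]
(I − A)⁻¹ = adj(I−A) / det(I−A) ≈
  [   1.3887     0.3192     0.6331]
  [   0.2075     1.1971     0.7076]
  [   0.3192     0.3033     1.6015]
x = (I − A)⁻¹ d = adj(I−A)·d / det(I−A), with det(I−A) = 0.469875:
  x_P = (0.6525·130 + 0.1500·180 + 0.2975·220) / 0.469875 = 177.275 / 0.469875 ≈ 377.28
  x_G = (0.0975·130 + 0.5625·180 + 0.3325·220) / 0.469875 = 187.075 / 0.469875 ≈ 398.14
  x_S = (0.1500·130 + 0.1425·180 + 0.7525·220) / 0.469875 = 210.70 / 0.469875 ≈ 448.42

x_G = 398.14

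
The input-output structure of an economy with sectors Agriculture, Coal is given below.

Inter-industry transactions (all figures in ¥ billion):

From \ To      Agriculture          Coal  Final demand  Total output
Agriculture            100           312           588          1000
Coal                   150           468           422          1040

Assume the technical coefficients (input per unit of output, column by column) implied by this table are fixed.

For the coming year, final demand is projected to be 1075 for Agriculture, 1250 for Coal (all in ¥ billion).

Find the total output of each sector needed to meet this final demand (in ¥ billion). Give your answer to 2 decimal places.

Technical coefficients a_ij = z_ij / X_j:
  a_AA = 100/1000 = 0.10, a_CA = 150/1000 = 0.15
  a_AC = 312/1040 = 0.30, a_CC = 468/1040 = 0.45
I − A =
  [   0.90    -0.30]
  [  -0.15     0.55]
det(I−A) = (0.90)(0.55) − (-0.30)(-0.15) = 0.4500
adj(I−A) = [[0.55, 0.30], [0.15, 0.90]]
(I − A)⁻¹ = adj(I−A) / det(I−A) ≈
  [   1.2222     0.6667]
  [   0.3333     2.0000]
x = (I − A)⁻¹ d = adj(I−A)·d / det(I−A), with det(I−A) = 0.4500:
  x_A = (0.55·1075 + 0.30·1250) / 0.4500 = 966.25 / 0.4500 ≈ 2147.22
  x_C = (0.15·1075 + 0.90·1250) / 0.4500 = 1286.25 / 0.4500 ≈ 2858.33

x_A = 2147.22, x_C = 2858.33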